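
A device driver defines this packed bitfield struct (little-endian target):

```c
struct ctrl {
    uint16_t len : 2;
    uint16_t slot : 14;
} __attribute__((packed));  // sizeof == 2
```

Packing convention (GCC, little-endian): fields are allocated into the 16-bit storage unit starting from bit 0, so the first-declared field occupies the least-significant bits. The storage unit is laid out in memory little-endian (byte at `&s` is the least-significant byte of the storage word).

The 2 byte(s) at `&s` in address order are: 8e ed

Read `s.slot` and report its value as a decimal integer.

[0]=0x8e [1]=0xed (little-endian) → word 0xed8e
len:2 @ bit 0 → (0xed8e>>0)&0x3 = 0x2
slot:14 @ bit 2 → (0xed8e>>2)&0x3fff = 0x3b63  ←

15203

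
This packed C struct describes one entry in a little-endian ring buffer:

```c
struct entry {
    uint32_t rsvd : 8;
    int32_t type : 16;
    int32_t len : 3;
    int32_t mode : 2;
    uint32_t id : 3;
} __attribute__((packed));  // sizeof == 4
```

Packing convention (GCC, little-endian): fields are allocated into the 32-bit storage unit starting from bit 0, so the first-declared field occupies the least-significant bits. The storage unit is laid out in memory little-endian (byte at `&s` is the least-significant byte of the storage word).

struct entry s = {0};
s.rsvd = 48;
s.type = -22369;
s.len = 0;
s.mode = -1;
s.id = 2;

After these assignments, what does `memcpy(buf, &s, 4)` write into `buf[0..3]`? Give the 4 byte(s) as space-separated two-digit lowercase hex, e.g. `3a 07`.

30 9f a8 58

rsvd:8 = 48 → 0x30 << 0 → word 0x00000030
type:16 = -22369 → 0xa89f << 8 → word 0x00a89f30
len:3 = 0 → 0x0 << 24 → word 0x00a89f30
mode:2 = -1 → 0x3 << 27 → word 0x18a89f30
id:3 = 2 → 0x2 << 29 → word 0x58a89f30
word = 0x58a89f30 → little-endian bytes:
  [0]=0x30  [1]=0x9f  [2]=0xa8  [3]=0x58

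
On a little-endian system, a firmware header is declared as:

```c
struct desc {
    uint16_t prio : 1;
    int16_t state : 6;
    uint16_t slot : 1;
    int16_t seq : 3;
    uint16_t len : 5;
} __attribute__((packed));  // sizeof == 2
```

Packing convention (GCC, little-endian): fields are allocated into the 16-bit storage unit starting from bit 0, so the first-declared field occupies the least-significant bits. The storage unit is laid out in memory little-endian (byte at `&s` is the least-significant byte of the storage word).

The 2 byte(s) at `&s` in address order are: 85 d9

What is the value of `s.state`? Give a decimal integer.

2

[0]=0x85 [1]=0xd9 (little-endian) → word 0xd985
prio:1 @ bit 0 → (0xd985>>0)&0x1 = 0x1
state:6 @ bit 1 → (0xd985>>1)&0x3f = 0x2  ←
slot:1 @ bit 7 → (0xd985>>7)&0x1 = 0x1
seq:3 @ bit 8 → (0xd985>>8)&0x7 = 0x1
len:5 @ bit 11 → (0xd985>>11)&0x1f = 0x1b
state signed 6b, MSB=0: value = 2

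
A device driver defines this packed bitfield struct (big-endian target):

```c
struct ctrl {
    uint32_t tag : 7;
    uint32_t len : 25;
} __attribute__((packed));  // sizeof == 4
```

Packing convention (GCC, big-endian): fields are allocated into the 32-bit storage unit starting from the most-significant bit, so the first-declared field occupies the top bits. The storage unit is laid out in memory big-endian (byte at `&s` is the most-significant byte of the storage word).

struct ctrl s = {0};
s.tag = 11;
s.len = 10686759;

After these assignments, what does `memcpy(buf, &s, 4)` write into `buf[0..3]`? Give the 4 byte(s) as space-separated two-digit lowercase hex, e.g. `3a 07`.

16 a3 11 27

tag:7 = 11 → 0xb << 25 → word 0x16000000
len:25 = 10686759 → 0xa31127 << 0 → word 0x16a31127
word = 0x16a31127 → big-endian bytes:
  [0]=0x16  [1]=0xa3  [2]=0x11  [3]=0x27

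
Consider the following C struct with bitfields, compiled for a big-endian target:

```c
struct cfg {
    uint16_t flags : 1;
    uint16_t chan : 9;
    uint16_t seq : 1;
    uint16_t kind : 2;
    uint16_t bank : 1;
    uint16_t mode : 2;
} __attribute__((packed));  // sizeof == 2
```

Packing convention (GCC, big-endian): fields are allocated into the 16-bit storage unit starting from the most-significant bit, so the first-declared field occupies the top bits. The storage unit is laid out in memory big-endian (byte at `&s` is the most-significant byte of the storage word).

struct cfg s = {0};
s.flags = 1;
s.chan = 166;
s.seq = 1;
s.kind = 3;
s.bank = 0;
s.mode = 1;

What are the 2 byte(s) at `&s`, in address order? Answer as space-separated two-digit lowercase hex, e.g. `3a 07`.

[15+:1] flags=1 & 0x1 = 0x1; word=0x8000
[6+:9] chan=166 & 0x1ff = 0xa6; word=0xa980
[5+:1] seq=1 & 0x1 = 0x1; word=0xa9a0
[3+:2] kind=3 & 0x3 = 0x3; word=0xa9b8
[2+:1] bank=0 & 0x1 = 0x0; word=0xa9b8
[0+:2] mode=1 & 0x3 = 0x1; word=0xa9b9
word = 0xa9b9 → big-endian bytes:
  [0]=0xa9  [1]=0xb9

a9 b9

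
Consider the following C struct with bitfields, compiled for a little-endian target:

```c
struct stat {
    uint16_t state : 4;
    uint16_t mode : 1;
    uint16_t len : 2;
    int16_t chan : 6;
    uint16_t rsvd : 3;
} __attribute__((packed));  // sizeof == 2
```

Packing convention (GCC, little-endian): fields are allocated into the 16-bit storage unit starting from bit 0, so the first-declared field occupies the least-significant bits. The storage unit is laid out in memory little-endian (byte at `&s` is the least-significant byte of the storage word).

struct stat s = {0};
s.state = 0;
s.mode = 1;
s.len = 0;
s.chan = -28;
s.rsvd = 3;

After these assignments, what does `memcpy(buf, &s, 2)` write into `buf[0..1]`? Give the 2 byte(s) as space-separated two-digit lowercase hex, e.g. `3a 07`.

state (4b) val=0 bits=0x0 at bit 0: 0x0000
mode (1b) val=1 bits=0x1 at bit 4: 0x0010
len (2b) val=0 bits=0x0 at bit 5: 0x0010
chan (6b) val=-28 bits=0x24 at bit 7: 0x1210
rsvd (3b) val=3 bits=0x3 at bit 13: 0x7210
word = 0x7210 → little-endian bytes:
  [0]=0x10  [1]=0x72

10 72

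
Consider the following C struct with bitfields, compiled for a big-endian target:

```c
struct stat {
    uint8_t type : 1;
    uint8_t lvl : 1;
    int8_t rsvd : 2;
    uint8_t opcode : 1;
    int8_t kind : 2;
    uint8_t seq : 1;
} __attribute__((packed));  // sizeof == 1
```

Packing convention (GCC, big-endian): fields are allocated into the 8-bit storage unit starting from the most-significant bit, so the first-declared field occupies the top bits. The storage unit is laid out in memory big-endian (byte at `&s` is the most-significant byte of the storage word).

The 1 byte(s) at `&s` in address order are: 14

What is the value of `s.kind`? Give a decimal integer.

-2

[0]=0x14 (big-endian) → word 0x14
type:1 @ bit 7 → (0x14>>7)&0x1 = 0x0
lvl:1 @ bit 6 → (0x14>>6)&0x1 = 0x0
rsvd:2 @ bit 4 → (0x14>>4)&0x3 = 0x1
opcode:1 @ bit 3 → (0x14>>3)&0x1 = 0x0
kind:2 @ bit 1 → (0x14>>1)&0x3 = 0x2  ←
seq:1 @ bit 0 → (0x14>>0)&0x1 = 0x0
kind signed 2b, MSB=1: 2 - 4 = -2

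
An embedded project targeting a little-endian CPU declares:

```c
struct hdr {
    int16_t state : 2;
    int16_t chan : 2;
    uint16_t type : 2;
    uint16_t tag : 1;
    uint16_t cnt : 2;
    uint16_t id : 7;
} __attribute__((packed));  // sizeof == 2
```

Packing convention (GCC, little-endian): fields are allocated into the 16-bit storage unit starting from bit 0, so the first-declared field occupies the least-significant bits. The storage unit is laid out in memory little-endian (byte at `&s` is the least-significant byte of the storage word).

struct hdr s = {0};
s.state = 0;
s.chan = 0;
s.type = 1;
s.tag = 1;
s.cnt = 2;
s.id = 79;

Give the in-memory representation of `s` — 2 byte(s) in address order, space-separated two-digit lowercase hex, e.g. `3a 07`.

50 9f

[0+:2] state=0 & 0x3 = 0x0; word=0x0000
[2+:2] chan=0 & 0x3 = 0x0; word=0x0000
[4+:2] type=1 & 0x3 = 0x1; word=0x0010
[6+:1] tag=1 & 0x1 = 0x1; word=0x0050
[7+:2] cnt=2 & 0x3 = 0x2; word=0x0150
[9+:7] id=79 & 0x7f = 0x4f; word=0x9f50
word = 0x9f50 → little-endian bytes:
  [0]=0x50  [1]=0x9f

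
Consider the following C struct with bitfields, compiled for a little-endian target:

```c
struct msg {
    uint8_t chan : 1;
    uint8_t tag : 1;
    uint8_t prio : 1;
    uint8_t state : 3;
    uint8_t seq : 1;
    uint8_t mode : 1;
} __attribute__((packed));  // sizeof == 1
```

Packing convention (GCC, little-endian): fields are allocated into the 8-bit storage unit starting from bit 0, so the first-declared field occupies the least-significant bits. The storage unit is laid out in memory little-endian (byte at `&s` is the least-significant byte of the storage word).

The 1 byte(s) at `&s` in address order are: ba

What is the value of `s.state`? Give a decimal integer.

7

[0]=0xba (little-endian) → word 0xba
chan [0+:1] = (word>>0) & 0x1 = 0
tag [1+:1] = (word>>1) & 0x1 = 1
prio [2+:1] = (word>>2) & 0x1 = 0
state [3+:3] = (word>>3) & 0x7 = 7  ←
seq [6+:1] = (word>>6) & 0x1 = 0
mode [7+:1] = (word>>7) & 0x1 = 1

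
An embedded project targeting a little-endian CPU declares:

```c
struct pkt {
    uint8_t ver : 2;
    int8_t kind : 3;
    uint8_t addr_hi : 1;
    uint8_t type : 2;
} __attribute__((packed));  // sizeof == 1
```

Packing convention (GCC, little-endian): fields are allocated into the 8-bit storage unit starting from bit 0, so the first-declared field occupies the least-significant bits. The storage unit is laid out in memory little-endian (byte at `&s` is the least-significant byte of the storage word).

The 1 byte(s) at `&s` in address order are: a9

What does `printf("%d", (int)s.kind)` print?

[0]=0xa9 (little-endian) → word 0xa9
ver [0+:2] = (word>>0) & 0x3 = 1
kind [2+:3] = (word>>2) & 0x7 = 2  ←
addr_hi [5+:1] = (word>>5) & 0x1 = 1
type [6+:2] = (word>>6) & 0x3 = 2
kind signed 3b, MSB=0: value = 2

2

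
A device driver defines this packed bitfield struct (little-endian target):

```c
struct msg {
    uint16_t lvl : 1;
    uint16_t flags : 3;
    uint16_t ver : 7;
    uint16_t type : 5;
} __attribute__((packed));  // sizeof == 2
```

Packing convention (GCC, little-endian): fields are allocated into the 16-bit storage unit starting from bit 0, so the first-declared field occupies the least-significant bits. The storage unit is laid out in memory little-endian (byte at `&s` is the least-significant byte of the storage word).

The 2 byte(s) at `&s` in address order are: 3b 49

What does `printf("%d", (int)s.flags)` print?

5

[0]=0x3b [1]=0x49 (little-endian) → word 0x493b
lvl:1 @ bit 0 → (0x493b>>0)&0x1 = 0x1
flags:3 @ bit 1 → (0x493b>>1)&0x7 = 0x5  ←
ver:7 @ bit 4 → (0x493b>>4)&0x7f = 0x13
type:5 @ bit 11 → (0x493b>>11)&0x1f = 0x9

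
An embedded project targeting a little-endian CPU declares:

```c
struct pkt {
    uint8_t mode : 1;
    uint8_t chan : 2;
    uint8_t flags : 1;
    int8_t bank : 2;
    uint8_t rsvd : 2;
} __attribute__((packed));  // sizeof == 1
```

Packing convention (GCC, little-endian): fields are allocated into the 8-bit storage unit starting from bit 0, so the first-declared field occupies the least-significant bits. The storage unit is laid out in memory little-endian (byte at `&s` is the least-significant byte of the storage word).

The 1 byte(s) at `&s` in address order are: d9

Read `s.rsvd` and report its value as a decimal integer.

[0]=0xd9 (little-endian) → word 0xd9
mode:1 @ bit 0 → (0xd9>>0)&0x1 = 0x1
chan:2 @ bit 1 → (0xd9>>1)&0x3 = 0x0
flags:1 @ bit 3 → (0xd9>>3)&0x1 = 0x1
bank:2 @ bit 4 → (0xd9>>4)&0x3 = 0x1
rsvd:2 @ bit 6 → (0xd9>>6)&0x3 = 0x3  ←

3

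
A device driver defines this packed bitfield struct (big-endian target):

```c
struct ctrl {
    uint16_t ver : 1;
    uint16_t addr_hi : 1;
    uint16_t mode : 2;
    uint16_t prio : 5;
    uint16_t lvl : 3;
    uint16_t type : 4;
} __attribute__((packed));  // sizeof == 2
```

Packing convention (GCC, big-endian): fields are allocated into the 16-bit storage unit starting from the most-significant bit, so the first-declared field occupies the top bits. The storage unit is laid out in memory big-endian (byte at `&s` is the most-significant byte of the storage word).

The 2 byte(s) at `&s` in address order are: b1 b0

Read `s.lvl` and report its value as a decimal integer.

[0]=0xb1 [1]=0xb0 (big-endian) → word 0xb1b0
ver:1 @ bit 15 → (0xb1b0>>15)&0x1 = 0x1
addr_hi:1 @ bit 14 → (0xb1b0>>14)&0x1 = 0x0
mode:2 @ bit 12 → (0xb1b0>>12)&0x3 = 0x3
prio:5 @ bit 7 → (0xb1b0>>7)&0x1f = 0x3
lvl:3 @ bit 4 → (0xb1b0>>4)&0x7 = 0x3  ←
type:4 @ bit 0 → (0xb1b0>>0)&0xf = 0x0

3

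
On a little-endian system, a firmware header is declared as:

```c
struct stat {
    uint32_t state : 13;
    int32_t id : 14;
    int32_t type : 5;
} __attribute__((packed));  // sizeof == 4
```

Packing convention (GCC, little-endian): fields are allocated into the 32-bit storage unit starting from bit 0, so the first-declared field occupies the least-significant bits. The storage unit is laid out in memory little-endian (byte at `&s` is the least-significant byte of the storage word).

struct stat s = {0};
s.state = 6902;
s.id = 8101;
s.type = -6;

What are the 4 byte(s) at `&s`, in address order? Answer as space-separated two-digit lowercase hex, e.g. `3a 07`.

[0+:13] state=6902 & 0x1fff = 0x1af6; word=0x00001af6
[13+:14] id=8101 & 0x3fff = 0x1fa5; word=0x03f4baf6
[27+:5] type=-6 & 0x1f = 0x1a; word=0xd3f4baf6
word = 0xd3f4baf6 → little-endian bytes:
  [0]=0xf6  [1]=0xba  [2]=0xf4  [3]=0xd3

f6 ba f4 d3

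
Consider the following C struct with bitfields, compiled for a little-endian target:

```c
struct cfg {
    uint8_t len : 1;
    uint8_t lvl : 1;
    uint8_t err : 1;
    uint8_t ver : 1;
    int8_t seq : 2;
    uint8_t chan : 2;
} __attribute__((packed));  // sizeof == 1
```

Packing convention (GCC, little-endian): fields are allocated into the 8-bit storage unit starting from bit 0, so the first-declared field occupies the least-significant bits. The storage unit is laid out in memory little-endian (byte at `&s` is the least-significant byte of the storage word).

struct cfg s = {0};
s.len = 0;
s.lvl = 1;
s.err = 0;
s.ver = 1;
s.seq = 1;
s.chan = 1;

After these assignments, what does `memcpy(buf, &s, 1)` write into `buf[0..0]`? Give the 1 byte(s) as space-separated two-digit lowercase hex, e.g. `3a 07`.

5a

[0+:1] len=0 & 0x1 = 0x0; word=0x00
[1+:1] lvl=1 & 0x1 = 0x1; word=0x02
[2+:1] err=0 & 0x1 = 0x0; word=0x02
[3+:1] ver=1 & 0x1 = 0x1; word=0x0a
[4+:2] seq=1 & 0x3 = 0x1; word=0x1a
[6+:2] chan=1 & 0x3 = 0x1; word=0x5a
word = 0x5a → little-endian bytes:
  [0]=0x5a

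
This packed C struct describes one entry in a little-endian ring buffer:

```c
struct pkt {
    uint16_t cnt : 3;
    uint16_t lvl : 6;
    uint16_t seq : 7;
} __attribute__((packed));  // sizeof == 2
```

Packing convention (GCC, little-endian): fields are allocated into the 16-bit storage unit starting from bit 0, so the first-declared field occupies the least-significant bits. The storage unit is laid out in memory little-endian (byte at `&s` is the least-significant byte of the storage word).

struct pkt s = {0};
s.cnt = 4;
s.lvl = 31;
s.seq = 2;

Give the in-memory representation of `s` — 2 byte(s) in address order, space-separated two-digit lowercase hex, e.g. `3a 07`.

cnt (3b) val=4 bits=0x4 at bit 0: 0x0004
lvl (6b) val=31 bits=0x1f at bit 3: 0x00fc
seq (7b) val=2 bits=0x2 at bit 9: 0x04fc
word = 0x04fc → little-endian bytes:
  [0]=0xfc  [1]=0x04

fc 04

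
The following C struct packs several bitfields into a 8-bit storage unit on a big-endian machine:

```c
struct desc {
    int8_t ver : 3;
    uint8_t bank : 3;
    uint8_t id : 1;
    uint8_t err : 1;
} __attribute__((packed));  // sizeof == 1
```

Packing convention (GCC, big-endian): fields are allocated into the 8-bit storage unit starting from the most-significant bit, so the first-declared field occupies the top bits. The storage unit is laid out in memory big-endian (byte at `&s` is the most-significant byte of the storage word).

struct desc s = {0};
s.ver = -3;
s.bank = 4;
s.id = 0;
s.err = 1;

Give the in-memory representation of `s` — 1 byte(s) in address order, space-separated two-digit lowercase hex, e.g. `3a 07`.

ver:3 = -3 → 0x5 << 5 → word 0xa0
bank:3 = 4 → 0x4 << 2 → word 0xb0
id:1 = 0 → 0x0 << 1 → word 0xb0
err:1 = 1 → 0x1 << 0 → word 0xb1
word = 0xb1 → big-endian bytes:
  [0]=0xb1

b1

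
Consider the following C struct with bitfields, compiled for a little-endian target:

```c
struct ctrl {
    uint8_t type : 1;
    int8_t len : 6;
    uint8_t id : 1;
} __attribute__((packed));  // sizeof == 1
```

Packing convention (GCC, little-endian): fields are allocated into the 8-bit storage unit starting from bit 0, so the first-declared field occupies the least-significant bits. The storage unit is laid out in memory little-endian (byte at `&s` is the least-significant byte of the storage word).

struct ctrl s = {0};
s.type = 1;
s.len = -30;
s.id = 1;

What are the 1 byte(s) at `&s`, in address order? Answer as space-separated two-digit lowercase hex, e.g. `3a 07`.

type:1 = 1 → 0x1 << 0 → word 0x01
len:6 = -30 → 0x22 << 1 → word 0x45
id:1 = 1 → 0x1 << 7 → word 0xc5
word = 0xc5 → little-endian bytes:
  [0]=0xc5

c5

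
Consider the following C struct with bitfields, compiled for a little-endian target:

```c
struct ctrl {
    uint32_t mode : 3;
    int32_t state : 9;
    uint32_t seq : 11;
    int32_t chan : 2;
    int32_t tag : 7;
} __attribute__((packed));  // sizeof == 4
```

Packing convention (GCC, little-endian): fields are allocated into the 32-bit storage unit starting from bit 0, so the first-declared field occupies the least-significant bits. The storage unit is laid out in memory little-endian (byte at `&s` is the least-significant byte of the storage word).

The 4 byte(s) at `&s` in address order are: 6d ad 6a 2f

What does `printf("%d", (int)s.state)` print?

-83

[0]=0x6d [1]=0xad [2]=0x6a [3]=0x2f (little-endian) → word 0x2f6aad6d
mode [0+:3] = (word>>0) & 0x7 = 5
state [3+:9] = (word>>3) & 0x1ff = 429  ←
seq [12+:11] = (word>>12) & 0x7ff = 1706
chan [23+:2] = (word>>23) & 0x3 = 2
tag [25+:7] = (word>>25) & 0x7f = 23
state signed 9b, MSB=1: 429 - 512 = -83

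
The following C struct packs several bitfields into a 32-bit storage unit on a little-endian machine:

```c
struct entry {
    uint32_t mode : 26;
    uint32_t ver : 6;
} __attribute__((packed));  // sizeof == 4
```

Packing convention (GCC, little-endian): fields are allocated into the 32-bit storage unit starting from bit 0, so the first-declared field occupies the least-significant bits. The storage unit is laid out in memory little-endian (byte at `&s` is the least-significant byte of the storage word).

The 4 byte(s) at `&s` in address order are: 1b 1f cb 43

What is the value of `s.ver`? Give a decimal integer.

16

[0]=0x1b [1]=0x1f [2]=0xcb [3]=0x43 (little-endian) → word 0x43cb1f1b
mode [0+:26] = (word>>0) & 0x3ffffff = 63643419
ver [26+:6] = (word>>26) & 0x3f = 16  ←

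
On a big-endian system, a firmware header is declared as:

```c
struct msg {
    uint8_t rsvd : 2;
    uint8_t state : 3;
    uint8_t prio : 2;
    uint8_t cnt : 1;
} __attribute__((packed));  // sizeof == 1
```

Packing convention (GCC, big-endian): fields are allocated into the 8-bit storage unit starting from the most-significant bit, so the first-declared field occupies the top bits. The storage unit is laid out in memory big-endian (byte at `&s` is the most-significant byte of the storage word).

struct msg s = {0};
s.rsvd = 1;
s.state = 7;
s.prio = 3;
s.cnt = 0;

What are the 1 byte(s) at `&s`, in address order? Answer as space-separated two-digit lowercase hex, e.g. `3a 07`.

7e

rsvd:2 = 1 → 0x1 << 6 → word 0x40
state:3 = 7 → 0x7 << 3 → word 0x78
prio:2 = 3 → 0x3 << 1 → word 0x7e
cnt:1 = 0 → 0x0 << 0 → word 0x7e
word = 0x7e → big-endian bytes:
  [0]=0x7e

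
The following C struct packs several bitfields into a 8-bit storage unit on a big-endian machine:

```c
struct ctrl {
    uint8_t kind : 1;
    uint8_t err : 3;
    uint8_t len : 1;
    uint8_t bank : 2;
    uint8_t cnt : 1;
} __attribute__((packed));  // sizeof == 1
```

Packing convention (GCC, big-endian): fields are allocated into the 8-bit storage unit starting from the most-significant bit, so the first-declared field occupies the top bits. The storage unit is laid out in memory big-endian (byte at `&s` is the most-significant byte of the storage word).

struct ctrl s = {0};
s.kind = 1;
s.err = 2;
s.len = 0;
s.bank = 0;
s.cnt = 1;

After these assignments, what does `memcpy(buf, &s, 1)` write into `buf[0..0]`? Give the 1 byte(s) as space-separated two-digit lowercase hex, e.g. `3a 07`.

kind (1b) val=1 bits=0x1 at bit 7: 0x80
err (3b) val=2 bits=0x2 at bit 4: 0xa0
len (1b) val=0 bits=0x0 at bit 3: 0xa0
bank (2b) val=0 bits=0x0 at bit 1: 0xa0
cnt (1b) val=1 bits=0x1 at bit 0: 0xa1
word = 0xa1 → big-endian bytes:
  [0]=0xa1

a1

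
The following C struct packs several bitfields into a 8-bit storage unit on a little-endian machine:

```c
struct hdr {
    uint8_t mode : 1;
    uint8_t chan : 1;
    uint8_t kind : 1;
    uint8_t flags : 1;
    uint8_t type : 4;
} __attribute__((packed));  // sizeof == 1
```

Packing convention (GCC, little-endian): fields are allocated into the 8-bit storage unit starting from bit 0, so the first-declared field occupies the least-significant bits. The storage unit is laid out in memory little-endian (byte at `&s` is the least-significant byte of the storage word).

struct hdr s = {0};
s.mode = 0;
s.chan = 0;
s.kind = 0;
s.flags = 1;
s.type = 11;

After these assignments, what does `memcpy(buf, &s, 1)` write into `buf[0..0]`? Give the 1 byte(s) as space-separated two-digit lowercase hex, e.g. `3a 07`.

b8

mode:1 = 0 → 0x0 << 0 → word 0x00
chan:1 = 0 → 0x0 << 1 → word 0x00
kind:1 = 0 → 0x0 << 2 → word 0x00
flags:1 = 1 → 0x1 << 3 → word 0x08
type:4 = 11 → 0xb << 4 → word 0xb8
word = 0xb8 → little-endian bytes:
  [0]=0xb8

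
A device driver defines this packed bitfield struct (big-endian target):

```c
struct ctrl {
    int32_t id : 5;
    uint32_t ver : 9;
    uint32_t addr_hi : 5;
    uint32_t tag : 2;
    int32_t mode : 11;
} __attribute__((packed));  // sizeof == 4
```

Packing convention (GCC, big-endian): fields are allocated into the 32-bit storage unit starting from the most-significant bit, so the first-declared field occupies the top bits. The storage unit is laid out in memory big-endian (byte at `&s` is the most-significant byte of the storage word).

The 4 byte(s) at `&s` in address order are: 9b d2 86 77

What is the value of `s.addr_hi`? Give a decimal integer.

[0]=0x9b [1]=0xd2 [2]=0x86 [3]=0x77 (big-endian) → word 0x9bd28677
id:5 @ bit 27 → (0x9bd28677>>27)&0x1f = 0x13
ver:9 @ bit 18 → (0x9bd28677>>18)&0x1ff = 0xf4
addr_hi:5 @ bit 13 → (0x9bd28677>>13)&0x1f = 0x14  ←
tag:2 @ bit 11 → (0x9bd28677>>11)&0x3 = 0x0
mode:11 @ bit 0 → (0x9bd28677>>0)&0x7ff = 0x677

20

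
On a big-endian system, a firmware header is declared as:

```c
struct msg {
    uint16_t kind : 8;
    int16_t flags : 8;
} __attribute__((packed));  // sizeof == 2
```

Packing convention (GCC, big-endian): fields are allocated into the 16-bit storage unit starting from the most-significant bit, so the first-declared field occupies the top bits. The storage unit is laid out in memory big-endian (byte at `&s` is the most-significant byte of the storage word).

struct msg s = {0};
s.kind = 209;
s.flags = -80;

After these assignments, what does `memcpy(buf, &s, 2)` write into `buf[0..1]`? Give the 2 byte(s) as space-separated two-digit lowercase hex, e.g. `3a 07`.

d1 b0

[8+:8] kind=209 & 0xff = 0xd1; word=0xd100
[0+:8] flags=-80 & 0xff = 0xb0; word=0xd1b0
word = 0xd1b0 → big-endian bytes:
  [0]=0xd1  [1]=0xb0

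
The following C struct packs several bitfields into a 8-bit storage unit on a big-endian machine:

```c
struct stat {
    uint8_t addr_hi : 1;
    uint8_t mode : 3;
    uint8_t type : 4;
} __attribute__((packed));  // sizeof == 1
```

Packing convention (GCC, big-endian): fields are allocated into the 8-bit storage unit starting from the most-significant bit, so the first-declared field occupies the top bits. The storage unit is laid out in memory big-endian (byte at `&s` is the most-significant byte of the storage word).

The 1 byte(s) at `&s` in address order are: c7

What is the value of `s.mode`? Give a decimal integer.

[0]=0xc7 (big-endian) → word 0xc7
addr_hi [7+:1] = (word>>7) & 0x1 = 1
mode [4+:3] = (word>>4) & 0x7 = 4  ←
type [0+:4] = (word>>0) & 0xf = 7

4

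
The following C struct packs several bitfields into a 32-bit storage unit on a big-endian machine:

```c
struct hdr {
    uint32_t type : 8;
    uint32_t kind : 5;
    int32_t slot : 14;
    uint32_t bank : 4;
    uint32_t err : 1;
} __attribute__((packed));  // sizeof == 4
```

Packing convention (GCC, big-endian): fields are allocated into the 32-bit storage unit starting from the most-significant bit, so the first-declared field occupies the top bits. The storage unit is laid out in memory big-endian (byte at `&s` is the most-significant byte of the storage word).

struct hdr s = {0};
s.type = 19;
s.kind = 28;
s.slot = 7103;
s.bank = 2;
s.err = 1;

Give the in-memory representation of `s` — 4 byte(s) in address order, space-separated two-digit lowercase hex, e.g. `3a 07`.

type:8 = 19 → 0x13 << 24 → word 0x13000000
kind:5 = 28 → 0x1c << 19 → word 0x13e00000
slot:14 = 7103 → 0x1bbf << 5 → word 0x13e377e0
bank:4 = 2 → 0x2 << 1 → word 0x13e377e4
err:1 = 1 → 0x1 << 0 → word 0x13e377e5
word = 0x13e377e5 → big-endian bytes:
  [0]=0x13  [1]=0xe3  [2]=0x77  [3]=0xe5

13 e3 77 e5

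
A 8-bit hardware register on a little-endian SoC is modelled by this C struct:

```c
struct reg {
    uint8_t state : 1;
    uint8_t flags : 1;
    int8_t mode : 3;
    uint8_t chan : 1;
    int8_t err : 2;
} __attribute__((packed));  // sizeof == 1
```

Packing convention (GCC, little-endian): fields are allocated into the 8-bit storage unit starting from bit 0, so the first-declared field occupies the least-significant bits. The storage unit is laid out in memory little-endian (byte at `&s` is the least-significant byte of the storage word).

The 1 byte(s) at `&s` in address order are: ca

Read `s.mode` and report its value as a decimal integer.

[0]=0xca (little-endian) → word 0xca
state:1 @ bit 0 → (0xca>>0)&0x1 = 0x0
flags:1 @ bit 1 → (0xca>>1)&0x1 = 0x1
mode:3 @ bit 2 → (0xca>>2)&0x7 = 0x2  ←
chan:1 @ bit 5 → (0xca>>5)&0x1 = 0x0
err:2 @ bit 6 → (0xca>>6)&0x3 = 0x3
mode signed 3b, MSB=0: value = 2

2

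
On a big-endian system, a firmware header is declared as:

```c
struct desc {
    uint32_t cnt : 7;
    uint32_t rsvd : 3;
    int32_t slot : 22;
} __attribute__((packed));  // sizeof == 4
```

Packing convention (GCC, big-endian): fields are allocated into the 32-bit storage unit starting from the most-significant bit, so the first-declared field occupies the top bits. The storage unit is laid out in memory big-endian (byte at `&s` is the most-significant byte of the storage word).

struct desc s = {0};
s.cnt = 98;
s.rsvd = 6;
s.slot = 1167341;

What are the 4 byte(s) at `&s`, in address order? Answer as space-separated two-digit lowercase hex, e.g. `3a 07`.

c5 91 cf ed

[25+:7] cnt=98 & 0x7f = 0x62; word=0xc4000000
[22+:3] rsvd=6 & 0x7 = 0x6; word=0xc5800000
[0+:22] slot=1167341 & 0x3fffff = 0x11cfed; word=0xc591cfed
word = 0xc591cfed → big-endian bytes:
  [0]=0xc5  [1]=0x91  [2]=0xcf  [3]=0xed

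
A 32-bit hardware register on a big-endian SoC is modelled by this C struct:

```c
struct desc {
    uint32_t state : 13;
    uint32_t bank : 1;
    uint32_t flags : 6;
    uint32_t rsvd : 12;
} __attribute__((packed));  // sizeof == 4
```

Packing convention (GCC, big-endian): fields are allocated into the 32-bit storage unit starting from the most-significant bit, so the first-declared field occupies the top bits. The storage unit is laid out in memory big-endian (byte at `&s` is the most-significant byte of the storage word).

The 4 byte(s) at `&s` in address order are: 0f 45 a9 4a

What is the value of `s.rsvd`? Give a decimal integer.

2378

[0]=0x0f [1]=0x45 [2]=0xa9 [3]=0x4a (big-endian) → word 0x0f45a94a
state [19+:13] = (word>>19) & 0x1fff = 488
bank [18+:1] = (word>>18) & 0x1 = 1
flags [12+:6] = (word>>12) & 0x3f = 26
rsvd [0+:12] = (word>>0) & 0xfff = 2378  ←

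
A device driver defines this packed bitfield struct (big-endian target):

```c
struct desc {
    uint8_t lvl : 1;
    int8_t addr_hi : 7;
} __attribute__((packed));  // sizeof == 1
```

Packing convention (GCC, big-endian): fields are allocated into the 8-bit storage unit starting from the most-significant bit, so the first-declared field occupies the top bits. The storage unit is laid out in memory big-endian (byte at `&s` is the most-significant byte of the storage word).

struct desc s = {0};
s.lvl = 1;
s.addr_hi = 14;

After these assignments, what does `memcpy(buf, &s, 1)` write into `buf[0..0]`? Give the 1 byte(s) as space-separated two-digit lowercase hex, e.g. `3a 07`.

8e

lvl (1b) val=1 bits=0x1 at bit 7: 0x80
addr_hi (7b) val=14 bits=0xe at bit 0: 0x8e
word = 0x8e → big-endian bytes:
  [0]=0x8e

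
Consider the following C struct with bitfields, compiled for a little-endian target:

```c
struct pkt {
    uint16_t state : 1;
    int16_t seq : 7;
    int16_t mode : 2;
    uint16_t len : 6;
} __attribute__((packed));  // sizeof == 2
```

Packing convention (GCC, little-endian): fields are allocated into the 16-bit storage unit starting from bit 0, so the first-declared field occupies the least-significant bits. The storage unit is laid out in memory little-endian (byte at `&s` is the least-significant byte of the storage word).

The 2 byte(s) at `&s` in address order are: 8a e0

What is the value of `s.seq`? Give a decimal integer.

[0]=0x8a [1]=0xe0 (little-endian) → word 0xe08a
state:1 @ bit 0 → (0xe08a>>0)&0x1 = 0x0
seq:7 @ bit 1 → (0xe08a>>1)&0x7f = 0x45  ←
mode:2 @ bit 8 → (0xe08a>>8)&0x3 = 0x0
len:6 @ bit 10 → (0xe08a>>10)&0x3f = 0x38
seq signed 7b, MSB=1: 69 - 128 = -59

-59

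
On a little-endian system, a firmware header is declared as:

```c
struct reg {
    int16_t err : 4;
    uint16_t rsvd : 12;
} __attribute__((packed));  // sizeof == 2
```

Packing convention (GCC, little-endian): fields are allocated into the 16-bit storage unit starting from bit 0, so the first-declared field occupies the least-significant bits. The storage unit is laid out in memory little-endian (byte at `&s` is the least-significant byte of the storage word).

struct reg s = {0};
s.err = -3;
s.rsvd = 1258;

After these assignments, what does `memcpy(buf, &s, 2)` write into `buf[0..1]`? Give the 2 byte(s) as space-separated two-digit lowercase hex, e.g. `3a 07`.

ad 4e

[0+:4] err=-3 & 0xf = 0xd; word=0x000d
[4+:12] rsvd=1258 & 0xfff = 0x4ea; word=0x4ead
word = 0x4ead → little-endian bytes:
  [0]=0xad  [1]=0x4e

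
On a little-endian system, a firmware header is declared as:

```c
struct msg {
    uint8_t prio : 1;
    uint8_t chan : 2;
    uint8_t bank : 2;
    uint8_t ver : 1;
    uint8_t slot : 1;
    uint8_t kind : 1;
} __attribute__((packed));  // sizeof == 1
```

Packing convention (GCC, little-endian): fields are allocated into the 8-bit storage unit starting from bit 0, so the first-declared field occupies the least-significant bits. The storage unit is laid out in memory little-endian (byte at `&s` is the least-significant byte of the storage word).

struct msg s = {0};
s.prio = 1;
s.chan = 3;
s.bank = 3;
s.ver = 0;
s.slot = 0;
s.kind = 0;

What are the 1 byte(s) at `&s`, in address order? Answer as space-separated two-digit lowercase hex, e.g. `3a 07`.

prio:1 = 1 → 0x1 << 0 → word 0x01
chan:2 = 3 → 0x3 << 1 → word 0x07
bank:2 = 3 → 0x3 << 3 → word 0x1f
ver:1 = 0 → 0x0 << 5 → word 0x1f
slot:1 = 0 → 0x0 << 6 → word 0x1f
kind:1 = 0 → 0x0 << 7 → word 0x1f
word = 0x1f → little-endian bytes:
  [0]=0x1f

1f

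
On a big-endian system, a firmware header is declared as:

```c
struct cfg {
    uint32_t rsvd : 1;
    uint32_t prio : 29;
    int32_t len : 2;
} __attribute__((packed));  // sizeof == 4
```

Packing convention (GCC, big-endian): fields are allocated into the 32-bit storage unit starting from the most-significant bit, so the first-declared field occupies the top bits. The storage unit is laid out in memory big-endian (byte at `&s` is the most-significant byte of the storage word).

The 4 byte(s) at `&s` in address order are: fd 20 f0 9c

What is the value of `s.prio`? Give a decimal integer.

[0]=0xfd [1]=0x20 [2]=0xf0 [3]=0x9c (big-endian) → word 0xfd20f09c
rsvd [31+:1] = (word>>31) & 0x1 = 1
prio [2+:29] = (word>>2) & 0x1fffffff = 524827687  ←
len [0+:2] = (word>>0) & 0x3 = 0

524827687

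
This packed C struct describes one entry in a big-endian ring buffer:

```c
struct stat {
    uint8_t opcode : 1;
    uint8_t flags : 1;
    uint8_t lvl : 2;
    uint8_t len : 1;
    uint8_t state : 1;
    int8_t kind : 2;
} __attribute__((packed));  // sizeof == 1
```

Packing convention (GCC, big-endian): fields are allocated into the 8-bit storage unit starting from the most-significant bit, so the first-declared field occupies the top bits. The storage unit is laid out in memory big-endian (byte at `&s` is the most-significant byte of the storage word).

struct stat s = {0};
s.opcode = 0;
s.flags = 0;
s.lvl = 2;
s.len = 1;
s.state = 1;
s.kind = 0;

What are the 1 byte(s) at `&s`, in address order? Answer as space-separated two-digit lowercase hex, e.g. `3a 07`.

opcode (1b) val=0 bits=0x0 at bit 7: 0x00
flags (1b) val=0 bits=0x0 at bit 6: 0x00
lvl (2b) val=2 bits=0x2 at bit 4: 0x20
len (1b) val=1 bits=0x1 at bit 3: 0x28
state (1b) val=1 bits=0x1 at bit 2: 0x2c
kind (2b) val=0 bits=0x0 at bit 0: 0x2c
word = 0x2c → big-endian bytes:
  [0]=0x2c

2c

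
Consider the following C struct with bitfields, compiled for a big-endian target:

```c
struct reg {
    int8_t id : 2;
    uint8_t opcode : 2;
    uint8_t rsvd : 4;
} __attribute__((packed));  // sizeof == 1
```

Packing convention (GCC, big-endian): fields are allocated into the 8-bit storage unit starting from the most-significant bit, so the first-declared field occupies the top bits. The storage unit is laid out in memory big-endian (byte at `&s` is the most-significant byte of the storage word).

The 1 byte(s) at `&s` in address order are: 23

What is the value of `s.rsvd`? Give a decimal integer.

[0]=0x23 (big-endian) → word 0x23
id:2 @ bit 6 → (0x23>>6)&0x3 = 0x0
opcode:2 @ bit 4 → (0x23>>4)&0x3 = 0x2
rsvd:4 @ bit 0 → (0x23>>0)&0xf = 0x3  ←

3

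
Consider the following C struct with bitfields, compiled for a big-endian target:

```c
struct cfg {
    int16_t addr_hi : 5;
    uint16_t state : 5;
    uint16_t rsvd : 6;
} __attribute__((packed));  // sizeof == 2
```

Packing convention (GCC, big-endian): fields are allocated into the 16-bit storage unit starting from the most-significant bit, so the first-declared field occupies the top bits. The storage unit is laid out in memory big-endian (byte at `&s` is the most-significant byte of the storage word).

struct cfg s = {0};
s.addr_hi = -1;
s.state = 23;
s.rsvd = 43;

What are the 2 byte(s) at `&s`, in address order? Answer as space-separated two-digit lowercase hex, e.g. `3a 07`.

fd eb

addr_hi (5b) val=-1 bits=0x1f at bit 11: 0xf800
state (5b) val=23 bits=0x17 at bit 6: 0xfdc0
rsvd (6b) val=43 bits=0x2b at bit 0: 0xfdeb
word = 0xfdeb → big-endian bytes:
  [0]=0xfd  [1]=0xeb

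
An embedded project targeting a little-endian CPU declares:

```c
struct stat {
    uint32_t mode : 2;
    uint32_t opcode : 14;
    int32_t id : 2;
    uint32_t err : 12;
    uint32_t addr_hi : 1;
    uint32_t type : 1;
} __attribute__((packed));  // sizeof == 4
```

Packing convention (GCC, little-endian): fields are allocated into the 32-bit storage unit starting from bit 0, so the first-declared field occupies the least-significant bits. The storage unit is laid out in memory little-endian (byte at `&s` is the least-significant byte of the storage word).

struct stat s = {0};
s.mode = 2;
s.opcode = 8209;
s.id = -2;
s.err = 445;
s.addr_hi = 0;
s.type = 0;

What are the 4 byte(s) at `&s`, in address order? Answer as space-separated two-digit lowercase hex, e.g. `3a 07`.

46 80 f6 06

mode (2b) val=2 bits=0x2 at bit 0: 0x00000002
opcode (14b) val=8209 bits=0x2011 at bit 2: 0x00008046
id (2b) val=-2 bits=0x2 at bit 16: 0x00028046
err (12b) val=445 bits=0x1bd at bit 18: 0x06f68046
addr_hi (1b) val=0 bits=0x0 at bit 30: 0x06f68046
type (1b) val=0 bits=0x0 at bit 31: 0x06f68046
word = 0x06f68046 → little-endian bytes:
  [0]=0x46  [1]=0x80  [2]=0xf6  [3]=0x06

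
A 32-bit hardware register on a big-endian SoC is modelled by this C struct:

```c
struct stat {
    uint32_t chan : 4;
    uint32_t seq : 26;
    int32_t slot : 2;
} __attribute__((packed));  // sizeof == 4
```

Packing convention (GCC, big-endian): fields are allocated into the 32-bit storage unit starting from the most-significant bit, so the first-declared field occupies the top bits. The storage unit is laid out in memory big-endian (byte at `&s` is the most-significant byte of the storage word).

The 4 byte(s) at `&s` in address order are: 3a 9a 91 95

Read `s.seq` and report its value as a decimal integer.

44475493

[0]=0x3a [1]=0x9a [2]=0x91 [3]=0x95 (big-endian) → word 0x3a9a9195
chan:4 @ bit 28 → (0x3a9a9195>>28)&0xf = 0x3
seq:26 @ bit 2 → (0x3a9a9195>>2)&0x3ffffff = 0x2a6a465  ←
slot:2 @ bit 0 → (0x3a9a9195>>0)&0x3 = 0x1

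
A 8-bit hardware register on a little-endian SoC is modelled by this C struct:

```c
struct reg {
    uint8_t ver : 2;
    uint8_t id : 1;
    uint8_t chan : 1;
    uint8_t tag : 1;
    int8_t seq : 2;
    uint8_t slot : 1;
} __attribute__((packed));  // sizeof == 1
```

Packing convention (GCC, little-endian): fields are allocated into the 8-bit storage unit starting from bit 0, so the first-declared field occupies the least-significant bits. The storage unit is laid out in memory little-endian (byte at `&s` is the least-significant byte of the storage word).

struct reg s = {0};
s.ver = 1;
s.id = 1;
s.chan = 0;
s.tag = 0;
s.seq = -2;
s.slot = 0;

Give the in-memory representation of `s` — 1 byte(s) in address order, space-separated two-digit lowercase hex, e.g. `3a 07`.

[0+:2] ver=1 & 0x3 = 0x1; word=0x01
[2+:1] id=1 & 0x1 = 0x1; word=0x05
[3+:1] chan=0 & 0x1 = 0x0; word=0x05
[4+:1] tag=0 & 0x1 = 0x0; word=0x05
[5+:2] seq=-2 & 0x3 = 0x2; word=0x45
[7+:1] slot=0 & 0x1 = 0x0; word=0x45
word = 0x45 → little-endian bytes:
  [0]=0x45

45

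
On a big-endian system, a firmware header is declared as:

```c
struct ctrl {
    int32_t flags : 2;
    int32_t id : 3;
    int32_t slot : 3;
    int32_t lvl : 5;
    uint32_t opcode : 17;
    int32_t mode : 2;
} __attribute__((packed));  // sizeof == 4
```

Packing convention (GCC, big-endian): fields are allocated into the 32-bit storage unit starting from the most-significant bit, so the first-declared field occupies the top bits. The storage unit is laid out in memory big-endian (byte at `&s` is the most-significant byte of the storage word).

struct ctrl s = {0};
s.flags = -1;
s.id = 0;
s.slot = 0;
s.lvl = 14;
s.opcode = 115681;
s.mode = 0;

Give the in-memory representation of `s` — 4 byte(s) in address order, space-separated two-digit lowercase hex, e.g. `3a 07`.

c0 77 0f 84

flags:2 = -1 → 0x3 << 30 → word 0xc0000000
id:3 = 0 → 0x0 << 27 → word 0xc0000000
slot:3 = 0 → 0x0 << 24 → word 0xc0000000
lvl:5 = 14 → 0xe << 19 → word 0xc0700000
opcode:17 = 115681 → 0x1c3e1 << 2 → word 0xc0770f84
mode:2 = 0 → 0x0 << 0 → word 0xc0770f84
word = 0xc0770f84 → big-endian bytes:
  [0]=0xc0  [1]=0x77  [2]=0x0f  [3]=0x84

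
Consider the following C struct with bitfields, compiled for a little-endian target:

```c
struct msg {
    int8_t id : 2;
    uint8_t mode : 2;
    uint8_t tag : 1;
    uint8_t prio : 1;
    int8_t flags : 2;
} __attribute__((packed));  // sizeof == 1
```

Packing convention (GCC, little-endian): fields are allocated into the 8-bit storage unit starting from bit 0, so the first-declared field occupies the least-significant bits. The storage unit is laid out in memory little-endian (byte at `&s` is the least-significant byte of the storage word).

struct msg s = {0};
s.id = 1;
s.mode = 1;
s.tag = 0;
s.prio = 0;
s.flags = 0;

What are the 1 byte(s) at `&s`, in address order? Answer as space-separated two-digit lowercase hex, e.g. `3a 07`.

05

[0+:2] id=1 & 0x3 = 0x1; word=0x01
[2+:2] mode=1 & 0x3 = 0x1; word=0x05
[4+:1] tag=0 & 0x1 = 0x0; word=0x05
[5+:1] prio=0 & 0x1 = 0x0; word=0x05
[6+:2] flags=0 & 0x3 = 0x0; word=0x05
word = 0x05 → little-endian bytes:
  [0]=0x05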